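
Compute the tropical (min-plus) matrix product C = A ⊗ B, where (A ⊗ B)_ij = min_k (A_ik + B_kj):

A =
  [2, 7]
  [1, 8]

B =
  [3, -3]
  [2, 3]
A ⊗ B =
  [5, -1]
  [4, -2]

Apply the min-plus product entry-by-entry:
  C[0][0] = min over k of (A[0][0] + B[0][0] = 2 + 3 = 5, A[0][1] + B[1][0] = 7 + 2 = 9) = 5 (attained at k = 0)
  C[0][1] = min over k of (A[0][0] + B[0][1] = 2 + -3 = -1, A[0][1] + B[1][1] = 7 + 3 = 10) = -1 (attained at k = 0)
  C[1][0] = min over k of (A[1][0] + B[0][0] = 1 + 3 = 4, A[1][1] + B[1][0] = 8 + 2 = 10) = 4 (attained at k = 0)
  C[1][1] = min over k of (A[1][0] + B[0][1] = 1 + -3 = -2, A[1][1] + B[1][1] = 8 + 3 = 11) = -2 (attained at k = 0)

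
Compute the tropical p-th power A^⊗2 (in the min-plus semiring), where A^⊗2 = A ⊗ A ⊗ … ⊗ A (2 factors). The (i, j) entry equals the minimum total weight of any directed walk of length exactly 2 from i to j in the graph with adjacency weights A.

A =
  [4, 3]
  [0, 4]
A^⊗2 =
  [3, 7]
  [4, 3]

Each entry (A^⊗2)_ij equals the minimum over all length-2 walks i = v_0 → v_1 → … → v_2 = j of Σ_t A[v_t][v_{t+1}]. For example, for (i, j) = (0, 1) we minimise over 2 possible intermediate vertex sequences; the minimum is 7, attained along the walk 0 → 0 → 1.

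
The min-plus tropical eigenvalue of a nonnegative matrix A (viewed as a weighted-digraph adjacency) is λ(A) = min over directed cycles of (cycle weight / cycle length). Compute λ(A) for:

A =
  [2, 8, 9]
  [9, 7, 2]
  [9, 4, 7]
λ(A) = 2

Enumerate directed cycles and compute their means (weight / length). Sample:
  cycle 0 → 0: weight = 2, length = 1, mean = 2/1 ≈ 2.000
  cycle 1 → 1: weight = 7, length = 1, mean = 7/1 ≈ 7.000
  cycle 2 → 2: weight = 7, length = 1, mean = 7/1 ≈ 7.000
  cycle 0 → 1 → 0: weight = 17, length = 2, mean = 17/2 ≈ 8.500
  cycle 0 → 2 → 0: weight = 18, length = 2, mean = 18/2 ≈ 9.000
  cycle 1 → 0 → 1: weight = 17, length = 2, mean = 17/2 ≈ 8.500
Minimum mean = 2.000, attained e.g. along the cycle 0 → 0 with weight 2 and length 1. So λ(A) = 2/1 = 2.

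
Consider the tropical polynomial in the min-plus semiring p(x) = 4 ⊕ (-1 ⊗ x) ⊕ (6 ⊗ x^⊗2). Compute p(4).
p(4) = 3

A tropical monomial a ⊗ x^⊗i evaluates to a + i · x. Evaluating each term at x = 4:
  Term 0 contributes 4 + 0 · 4 = 4
  Term 1 contributes -1 + 1 · 4 = 3
  Term 2 contributes 6 + 2 · 4 = 14
p(4) = ⊕ of these = min[4, 3, 14] = 3.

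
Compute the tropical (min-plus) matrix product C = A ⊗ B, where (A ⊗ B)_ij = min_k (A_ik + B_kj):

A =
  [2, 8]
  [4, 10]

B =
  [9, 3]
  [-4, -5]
A ⊗ B =
  [4, 3]
  [6, 5]

Apply the min-plus product entry-by-entry:
  C[0][0] = min over k of (A[0][0] + B[0][0] = 2 + 9 = 11, A[0][1] + B[1][0] = 8 + -4 = 4) = 4 (attained at k = 1)
  C[0][1] = min over k of (A[0][0] + B[0][1] = 2 + 3 = 5, A[0][1] + B[1][1] = 8 + -5 = 3) = 3 (attained at k = 1)
  C[1][0] = min over k of (A[1][0] + B[0][0] = 4 + 9 = 13, A[1][1] + B[1][0] = 10 + -4 = 6) = 6 (attained at k = 1)
  C[1][1] = min over k of (A[1][0] + B[0][1] = 4 + 3 = 7, A[1][1] + B[1][1] = 10 + -5 = 5) = 5 (attained at k = 1)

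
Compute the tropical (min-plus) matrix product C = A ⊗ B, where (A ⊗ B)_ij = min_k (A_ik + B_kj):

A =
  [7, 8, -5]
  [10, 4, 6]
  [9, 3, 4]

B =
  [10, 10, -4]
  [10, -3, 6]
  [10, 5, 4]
A ⊗ B =
  [5, 0, -1]
  [14, 1, 6]
  [13, 0, 5]

Apply the min-plus product entry-by-entry:
  C[0][0] = min over k of (A[0][0] + B[0][0] = 7 + 10 = 17, A[0][1] + B[1][0] = 8 + 10 = 18, A[0][2] + B[2][0] = -5 + 10 = 5) = 5 (attained at k = 2)
  C[0][1] = min over k of (A[0][0] + B[0][1] = 7 + 10 = 17, A[0][1] + B[1][1] = 8 + -3 = 5, A[0][2] + B[2][1] = -5 + 5 = 0) = 0 (attained at k = 2)
  C[0][2] = min over k of (A[0][0] + B[0][2] = 7 + -4 = 3, A[0][1] + B[1][2] = 8 + 6 = 14, A[0][2] + B[2][2] = -5 + 4 = -1) = -1 (attained at k = 2)
  C[1][0] = min over k of (A[1][0] + B[0][0] = 10 + 10 = 20, A[1][1] + B[1][0] = 4 + 10 = 14, A[1][2] + B[2][0] = 6 + 10 = 16) = 14 (attained at k = 1)
  C[1][1] = min over k of (A[1][0] + B[0][1] = 10 + 10 = 20, A[1][1] + B[1][1] = 4 + -3 = 1, A[1][2] + B[2][1] = 6 + 5 = 11) = 1 (attained at k = 1)
  C[1][2] = min over k of (A[1][0] + B[0][2] = 10 + -4 = 6, A[1][1] + B[1][2] = 4 + 6 = 10, A[1][2] + B[2][2] = 6 + 4 = 10) = 6 (attained at k = 0)
  C[2][0] = min over k of (A[2][0] + B[0][0] = 9 + 10 = 19, A[2][1] + B[1][0] = 3 + 10 = 13, A[2][2] + B[2][0] = 4 + 10 = 14) = 13 (attained at k = 1)
  C[2][1] = min over k of (A[2][0] + B[0][1] = 9 + 10 = 19, A[2][1] + B[1][1] = 3 + -3 = 0, A[2][2] + B[2][1] = 4 + 5 = 9) = 0 (attained at k = 1)
  C[2][2] = min over k of (A[2][0] + B[0][2] = 9 + -4 = 5, A[2][1] + B[1][2] = 3 + 6 = 9, A[2][2] + B[2][2] = 4 + 4 = 8) = 5 (attained at k = 0)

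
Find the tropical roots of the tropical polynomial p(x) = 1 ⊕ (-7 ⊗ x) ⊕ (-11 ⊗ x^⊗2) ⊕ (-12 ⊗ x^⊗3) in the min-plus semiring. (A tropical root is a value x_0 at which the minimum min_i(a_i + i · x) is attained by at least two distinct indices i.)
Roots: {1, 4, 8}

Each tropical root is a break point of the lower envelope of the lines y = a_i + i · x (there are 4 lines, with slopes 0, 1, ..., 3). Only the lines that attain the minimum somewhere contribute to roots; other lines are dominated. Here the surviving (envelope) indices are i = 3, i = 2, i = 1, i = 0.
Intersections between consecutive envelope lines give the roots: for adjacent envelope indices i < j the intersection is x = (a_i − a_j) / (j − i). Reading off the sorted break points: {1, 4, 8}.
Verification: at each break x_0, at least two indices attain the minimum of min_i(a_i + i · x_0).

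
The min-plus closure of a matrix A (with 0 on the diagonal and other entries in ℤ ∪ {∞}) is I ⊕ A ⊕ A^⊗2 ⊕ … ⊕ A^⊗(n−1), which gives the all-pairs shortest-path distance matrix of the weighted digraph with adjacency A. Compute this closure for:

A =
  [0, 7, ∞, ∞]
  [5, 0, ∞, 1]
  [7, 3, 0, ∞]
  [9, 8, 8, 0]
Closure =
  [0, 7, 16, 8]
  [5, 0, 9, 1]
  [7, 3, 0, 4]
  [9, 8, 8, 0]

This is the Floyd-Warshall all-pairs shortest-path computation. For each intermediate vertex k = 0, 1, …, 3, update dist[i][j] ← min(dist[i][j], dist[i][k] + dist[k][j]). The final matrix gives, for each (i, j), the minimum total weight of any directed path from i to j (possibly empty when i = j).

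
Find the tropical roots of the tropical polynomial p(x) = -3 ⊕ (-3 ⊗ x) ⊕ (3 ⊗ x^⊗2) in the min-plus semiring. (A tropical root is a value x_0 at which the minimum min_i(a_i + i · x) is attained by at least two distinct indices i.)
Roots: {-6, 0}

Each tropical root is a break point of the lower envelope of the lines y = a_i + i · x (there are 3 lines, with slopes 0, 1, ..., 2). Only the lines that attain the minimum somewhere contribute to roots; other lines are dominated. Here the surviving (envelope) indices are i = 2, i = 1, i = 0.
Intersections between consecutive envelope lines give the roots: for adjacent envelope indices i < j the intersection is x = (a_i − a_j) / (j − i). Reading off the sorted break points: {-6, 0}.
Verification: at each break x_0, at least two indices attain the minimum of min_i(a_i + i · x_0).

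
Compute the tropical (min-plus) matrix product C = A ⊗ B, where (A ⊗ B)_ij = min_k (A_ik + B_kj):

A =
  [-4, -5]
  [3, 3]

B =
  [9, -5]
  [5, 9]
A ⊗ B =
  [0, -9]
  [8, -2]

Apply the min-plus product entry-by-entry:
  C[0][0] = min over k of (A[0][0] + B[0][0] = -4 + 9 = 5, A[0][1] + B[1][0] = -5 + 5 = 0) = 0 (attained at k = 1)
  C[0][1] = min over k of (A[0][0] + B[0][1] = -4 + -5 = -9, A[0][1] + B[1][1] = -5 + 9 = 4) = -9 (attained at k = 0)
  C[1][0] = min over k of (A[1][0] + B[0][0] = 3 + 9 = 12, A[1][1] + B[1][0] = 3 + 5 = 8) = 8 (attained at k = 1)
  C[1][1] = min over k of (A[1][0] + B[0][1] = 3 + -5 = -2, A[1][1] + B[1][1] = 3 + 9 = 12) = -2 (attained at k = 0)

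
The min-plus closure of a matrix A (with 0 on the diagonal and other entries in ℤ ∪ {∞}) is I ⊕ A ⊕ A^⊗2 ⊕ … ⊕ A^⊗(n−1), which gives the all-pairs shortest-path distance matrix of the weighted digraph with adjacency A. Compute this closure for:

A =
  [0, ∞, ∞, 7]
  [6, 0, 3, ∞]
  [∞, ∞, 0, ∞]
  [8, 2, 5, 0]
Closure =
  [0, 9, 12, 7]
  [6, 0, 3, 13]
  [∞, ∞, 0, ∞]
  [8, 2, 5, 0]

This is the Floyd-Warshall all-pairs shortest-path computation. For each intermediate vertex k = 0, 1, …, 3, update dist[i][j] ← min(dist[i][j], dist[i][k] + dist[k][j]). The final matrix gives, for each (i, j), the minimum total weight of any directed path from i to j (possibly empty when i = j).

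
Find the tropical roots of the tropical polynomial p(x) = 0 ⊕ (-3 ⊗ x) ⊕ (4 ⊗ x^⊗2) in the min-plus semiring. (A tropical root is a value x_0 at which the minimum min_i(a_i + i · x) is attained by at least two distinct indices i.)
Roots: {-7, 3}

Each tropical root is a break point of the lower envelope of the lines y = a_i + i · x (there are 3 lines, with slopes 0, 1, ..., 2). Only the lines that attain the minimum somewhere contribute to roots; other lines are dominated. Here the surviving (envelope) indices are i = 2, i = 1, i = 0.
Intersections between consecutive envelope lines give the roots: for adjacent envelope indices i < j the intersection is x = (a_i − a_j) / (j − i). Reading off the sorted break points: {-7, 3}.
Verification: at each break x_0, at least two indices attain the minimum of min_i(a_i + i · x_0).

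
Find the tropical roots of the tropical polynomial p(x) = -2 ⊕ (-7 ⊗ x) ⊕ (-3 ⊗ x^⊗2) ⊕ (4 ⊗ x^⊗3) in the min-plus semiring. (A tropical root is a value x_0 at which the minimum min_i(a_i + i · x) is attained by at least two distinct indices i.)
Roots: {-7, -4, 5}

Each tropical root is a break point of the lower envelope of the lines y = a_i + i · x (there are 4 lines, with slopes 0, 1, ..., 3). Only the lines that attain the minimum somewhere contribute to roots; other lines are dominated. Here the surviving (envelope) indices are i = 3, i = 2, i = 1, i = 0.
Intersections between consecutive envelope lines give the roots: for adjacent envelope indices i < j the intersection is x = (a_i − a_j) / (j − i). Reading off the sorted break points: {-7, -4, 5}.
Verification: at each break x_0, at least two indices attain the minimum of min_i(a_i + i · x_0).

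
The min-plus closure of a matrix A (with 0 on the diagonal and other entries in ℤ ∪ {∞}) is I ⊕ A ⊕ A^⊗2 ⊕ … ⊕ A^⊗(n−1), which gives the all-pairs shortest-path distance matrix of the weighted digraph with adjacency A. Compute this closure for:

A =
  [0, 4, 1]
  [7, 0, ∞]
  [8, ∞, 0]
Closure =
  [0, 4, 1]
  [7, 0, 8]
  [8, 12, 0]

This is the Floyd-Warshall all-pairs shortest-path computation. For each intermediate vertex k = 0, 1, …, 2, update dist[i][j] ← min(dist[i][j], dist[i][k] + dist[k][j]). The final matrix gives, for each (i, j), the minimum total weight of any directed path from i to j (possibly empty when i = j).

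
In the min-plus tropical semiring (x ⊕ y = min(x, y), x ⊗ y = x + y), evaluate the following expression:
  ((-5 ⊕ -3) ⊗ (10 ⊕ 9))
((-5 ⊕ -3) ⊗ (10 ⊕ 9)) = 4

Expand innermost to outermost. Recall ⊕ takes the minimum of its arguments and ⊗ takes their sum. Working out the expression ((-5 ⊕ -3) ⊗ (10 ⊕ 9)) gives 4.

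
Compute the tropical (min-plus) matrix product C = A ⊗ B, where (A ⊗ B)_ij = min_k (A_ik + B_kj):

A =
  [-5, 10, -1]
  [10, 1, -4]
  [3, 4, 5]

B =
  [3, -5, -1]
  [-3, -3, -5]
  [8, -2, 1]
A ⊗ B =
  [-2, -10, -6]
  [-2, -6, -4]
  [1, -2, -1]

Apply the min-plus product entry-by-entry:
  C[0][0] = min over k of (A[0][0] + B[0][0] = -5 + 3 = -2, A[0][1] + B[1][0] = 10 + -3 = 7, A[0][2] + B[2][0] = -1 + 8 = 7) = -2 (attained at k = 0)
  C[0][1] = min over k of (A[0][0] + B[0][1] = -5 + -5 = -10, A[0][1] + B[1][1] = 10 + -3 = 7, A[0][2] + B[2][1] = -1 + -2 = -3) = -10 (attained at k = 0)
  C[0][2] = min over k of (A[0][0] + B[0][2] = -5 + -1 = -6, A[0][1] + B[1][2] = 10 + -5 = 5, A[0][2] + B[2][2] = -1 + 1 = 0) = -6 (attained at k = 0)
  C[1][0] = min over k of (A[1][0] + B[0][0] = 10 + 3 = 13, A[1][1] + B[1][0] = 1 + -3 = -2, A[1][2] + B[2][0] = -4 + 8 = 4) = -2 (attained at k = 1)
  C[1][1] = min over k of (A[1][0] + B[0][1] = 10 + -5 = 5, A[1][1] + B[1][1] = 1 + -3 = -2, A[1][2] + B[2][1] = -4 + -2 = -6) = -6 (attained at k = 2)
  C[1][2] = min over k of (A[1][0] + B[0][2] = 10 + -1 = 9, A[1][1] + B[1][2] = 1 + -5 = -4, A[1][2] + B[2][2] = -4 + 1 = -3) = -4 (attained at k = 1)
  C[2][0] = min over k of (A[2][0] + B[0][0] = 3 + 3 = 6, A[2][1] + B[1][0] = 4 + -3 = 1, A[2][2] + B[2][0] = 5 + 8 = 13) = 1 (attained at k = 1)
  C[2][1] = min over k of (A[2][0] + B[0][1] = 3 + -5 = -2, A[2][1] + B[1][1] = 4 + -3 = 1, A[2][2] + B[2][1] = 5 + -2 = 3) = -2 (attained at k = 0)
  C[2][2] = min over k of (A[2][0] + B[0][2] = 3 + -1 = 2, A[2][1] + B[1][2] = 4 + -5 = -1, A[2][2] + B[2][2] = 5 + 1 = 6) = -1 (attained at k = 1)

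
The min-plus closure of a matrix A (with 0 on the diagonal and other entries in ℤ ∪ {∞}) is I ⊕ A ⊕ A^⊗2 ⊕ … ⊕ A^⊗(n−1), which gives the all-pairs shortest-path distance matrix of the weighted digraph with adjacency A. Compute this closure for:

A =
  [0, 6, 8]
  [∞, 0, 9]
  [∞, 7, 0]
Closure =
  [0, 6, 8]
  [∞, 0, 9]
  [∞, 7, 0]

This is the Floyd-Warshall all-pairs shortest-path computation. For each intermediate vertex k = 0, 1, …, 2, update dist[i][j] ← min(dist[i][j], dist[i][k] + dist[k][j]). The final matrix gives, for each (i, j), the minimum total weight of any directed path from i to j (possibly empty when i = j).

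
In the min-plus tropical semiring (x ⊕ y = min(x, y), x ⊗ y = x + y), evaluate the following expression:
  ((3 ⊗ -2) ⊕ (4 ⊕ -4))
((3 ⊗ -2) ⊕ (4 ⊕ -4)) = -4

Expand innermost to outermost. Recall ⊕ takes the minimum of its arguments and ⊗ takes their sum. Working out the expression ((3 ⊗ -2) ⊕ (4 ⊕ -4)) gives -4.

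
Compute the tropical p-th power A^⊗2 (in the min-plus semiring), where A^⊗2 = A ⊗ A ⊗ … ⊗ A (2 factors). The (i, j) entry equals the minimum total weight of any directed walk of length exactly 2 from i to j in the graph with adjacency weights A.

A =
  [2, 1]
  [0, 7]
A^⊗2 =
  [1, 3]
  [2, 1]

Each entry (A^⊗2)_ij equals the minimum over all length-2 walks i = v_0 → v_1 → … → v_2 = j of Σ_t A[v_t][v_{t+1}]. For example, for (i, j) = (0, 1) we minimise over 2 possible intermediate vertex sequences; the minimum is 3, attained along the walk 0 → 0 → 1.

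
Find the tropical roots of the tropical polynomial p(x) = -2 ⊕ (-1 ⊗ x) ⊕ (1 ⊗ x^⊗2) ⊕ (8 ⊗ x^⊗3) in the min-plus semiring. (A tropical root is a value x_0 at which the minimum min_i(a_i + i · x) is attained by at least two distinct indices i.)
Roots: {-7, -2, -1}

Each tropical root is a break point of the lower envelope of the lines y = a_i + i · x (there are 4 lines, with slopes 0, 1, ..., 3). Only the lines that attain the minimum somewhere contribute to roots; other lines are dominated. Here the surviving (envelope) indices are i = 3, i = 2, i = 1, i = 0.
Intersections between consecutive envelope lines give the roots: for adjacent envelope indices i < j the intersection is x = (a_i − a_j) / (j − i). Reading off the sorted break points: {-7, -2, -1}.
Verification: at each break x_0, at least two indices attain the minimum of min_i(a_i + i · x_0).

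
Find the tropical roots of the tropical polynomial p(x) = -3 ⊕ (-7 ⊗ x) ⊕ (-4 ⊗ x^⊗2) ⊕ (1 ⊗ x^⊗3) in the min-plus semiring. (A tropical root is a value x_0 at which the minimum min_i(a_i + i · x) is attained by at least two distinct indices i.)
Roots: {-5, -3, 4}

Each tropical root is a break point of the lower envelope of the lines y = a_i + i · x (there are 4 lines, with slopes 0, 1, ..., 3). Only the lines that attain the minimum somewhere contribute to roots; other lines are dominated. Here the surviving (envelope) indices are i = 3, i = 2, i = 1, i = 0.
Intersections between consecutive envelope lines give the roots: for adjacent envelope indices i < j the intersection is x = (a_i − a_j) / (j − i). Reading off the sorted break points: {-5, -3, 4}.
Verification: at each break x_0, at least two indices attain the minimum of min_i(a_i + i · x_0).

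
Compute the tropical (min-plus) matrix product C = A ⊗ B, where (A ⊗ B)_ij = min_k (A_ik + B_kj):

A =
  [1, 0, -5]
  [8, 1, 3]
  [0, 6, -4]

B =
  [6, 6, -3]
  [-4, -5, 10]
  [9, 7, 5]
A ⊗ B =
  [-4, -5, -2]
  [-3, -4, 5]
  [2, 1, -3]

Apply the min-plus product entry-by-entry:
  C[0][0] = min over k of (A[0][0] + B[0][0] = 1 + 6 = 7, A[0][1] + B[1][0] = 0 + -4 = -4, A[0][2] + B[2][0] = -5 + 9 = 4) = -4 (attained at k = 1)
  C[0][1] = min over k of (A[0][0] + B[0][1] = 1 + 6 = 7, A[0][1] + B[1][1] = 0 + -5 = -5, A[0][2] + B[2][1] = -5 + 7 = 2) = -5 (attained at k = 1)
  C[0][2] = min over k of (A[0][0] + B[0][2] = 1 + -3 = -2, A[0][1] + B[1][2] = 0 + 10 = 10, A[0][2] + B[2][2] = -5 + 5 = 0) = -2 (attained at k = 0)
  C[1][0] = min over k of (A[1][0] + B[0][0] = 8 + 6 = 14, A[1][1] + B[1][0] = 1 + -4 = -3, A[1][2] + B[2][0] = 3 + 9 = 12) = -3 (attained at k = 1)
  C[1][1] = min over k of (A[1][0] + B[0][1] = 8 + 6 = 14, A[1][1] + B[1][1] = 1 + -5 = -4, A[1][2] + B[2][1] = 3 + 7 = 10) = -4 (attained at k = 1)
  C[1][2] = min over k of (A[1][0] + B[0][2] = 8 + -3 = 5, A[1][1] + B[1][2] = 1 + 10 = 11, A[1][2] + B[2][2] = 3 + 5 = 8) = 5 (attained at k = 0)
  C[2][0] = min over k of (A[2][0] + B[0][0] = 0 + 6 = 6, A[2][1] + B[1][0] = 6 + -4 = 2, A[2][2] + B[2][0] = -4 + 9 = 5) = 2 (attained at k = 1)
  C[2][1] = min over k of (A[2][0] + B[0][1] = 0 + 6 = 6, A[2][1] + B[1][1] = 6 + -5 = 1, A[2][2] + B[2][1] = -4 + 7 = 3) = 1 (attained at k = 1)
  C[2][2] = min over k of (A[2][0] + B[0][2] = 0 + -3 = -3, A[2][1] + B[1][2] = 6 + 10 = 16, A[2][2] + B[2][2] = -4 + 5 = 1) = -3 (attained at k = 0)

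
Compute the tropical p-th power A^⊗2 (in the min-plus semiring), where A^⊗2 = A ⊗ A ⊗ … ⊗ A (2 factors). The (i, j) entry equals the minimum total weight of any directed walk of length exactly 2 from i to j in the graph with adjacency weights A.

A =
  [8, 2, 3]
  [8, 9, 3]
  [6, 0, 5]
A^⊗2 =
  [9, 3, 5]
  [9, 3, 8]
  [8, 5, 3]

Each entry (A^⊗2)_ij equals the minimum over all length-2 walks i = v_0 → v_1 → … → v_2 = j of Σ_t A[v_t][v_{t+1}]. For example, for (i, j) = (0, 2) we minimise over 3 possible intermediate vertex sequences; the minimum is 5, attained along the walk 0 → 1 → 2.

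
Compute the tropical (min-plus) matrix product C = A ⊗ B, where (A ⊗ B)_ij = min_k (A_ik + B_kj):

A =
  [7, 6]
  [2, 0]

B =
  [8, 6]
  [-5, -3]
A ⊗ B =
  [1, 3]
  [-5, -3]

Apply the min-plus product entry-by-entry:
  C[0][0] = min over k of (A[0][0] + B[0][0] = 7 + 8 = 15, A[0][1] + B[1][0] = 6 + -5 = 1) = 1 (attained at k = 1)
  C[0][1] = min over k of (A[0][0] + B[0][1] = 7 + 6 = 13, A[0][1] + B[1][1] = 6 + -3 = 3) = 3 (attained at k = 1)
  C[1][0] = min over k of (A[1][0] + B[0][0] = 2 + 8 = 10, A[1][1] + B[1][0] = 0 + -5 = -5) = -5 (attained at k = 1)
  C[1][1] = min over k of (A[1][0] + B[0][1] = 2 + 6 = 8, A[1][1] + B[1][1] = 0 + -3 = -3) = -3 (attained at k = 1)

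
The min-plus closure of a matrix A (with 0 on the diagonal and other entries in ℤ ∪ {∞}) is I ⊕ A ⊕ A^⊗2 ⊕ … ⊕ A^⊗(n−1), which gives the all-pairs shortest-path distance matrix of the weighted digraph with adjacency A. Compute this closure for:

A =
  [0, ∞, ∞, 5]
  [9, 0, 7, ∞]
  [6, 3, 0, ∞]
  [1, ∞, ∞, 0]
Closure =
  [0, ∞, ∞, 5]
  [9, 0, 7, 14]
  [6, 3, 0, 11]
  [1, ∞, ∞, 0]

This is the Floyd-Warshall all-pairs shortest-path computation. For each intermediate vertex k = 0, 1, …, 3, update dist[i][j] ← min(dist[i][j], dist[i][k] + dist[k][j]). The final matrix gives, for each (i, j), the minimum total weight of any directed path from i to j (possibly empty when i = j).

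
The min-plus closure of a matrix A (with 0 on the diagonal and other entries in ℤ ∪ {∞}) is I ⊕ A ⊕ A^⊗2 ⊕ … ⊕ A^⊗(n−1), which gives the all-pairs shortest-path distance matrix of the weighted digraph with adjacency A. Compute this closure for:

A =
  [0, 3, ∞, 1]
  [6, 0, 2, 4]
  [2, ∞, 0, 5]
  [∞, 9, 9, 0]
Closure =
  [0, 3, 5, 1]
  [4, 0, 2, 4]
  [2, 5, 0, 3]
  [11, 9, 9, 0]

This is the Floyd-Warshall all-pairs shortest-path computation. For each intermediate vertex k = 0, 1, …, 3, update dist[i][j] ← min(dist[i][j], dist[i][k] + dist[k][j]). The final matrix gives, for each (i, j), the minimum total weight of any directed path from i to j (possibly empty when i = j).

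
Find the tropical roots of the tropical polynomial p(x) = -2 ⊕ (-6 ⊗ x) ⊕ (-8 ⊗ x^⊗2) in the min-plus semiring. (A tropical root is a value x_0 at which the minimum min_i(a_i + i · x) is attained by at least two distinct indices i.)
Roots: {2, 4}

Each tropical root is a break point of the lower envelope of the lines y = a_i + i · x (there are 3 lines, with slopes 0, 1, ..., 2). Only the lines that attain the minimum somewhere contribute to roots; other lines are dominated. Here the surviving (envelope) indices are i = 2, i = 1, i = 0.
Intersections between consecutive envelope lines give the roots: for adjacent envelope indices i < j the intersection is x = (a_i − a_j) / (j − i). Reading off the sorted break points: {2, 4}.
Verification: at each break x_0, at least two indices attain the minimum of min_i(a_i + i · x_0).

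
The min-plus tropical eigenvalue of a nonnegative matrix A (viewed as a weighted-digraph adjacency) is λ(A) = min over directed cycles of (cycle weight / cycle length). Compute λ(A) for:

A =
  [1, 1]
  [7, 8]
λ(A) = 1

Enumerate directed cycles and compute their means (weight / length). Sample:
  cycle 0 → 0: weight = 1, length = 1, mean = 1/1 ≈ 1.000
  cycle 1 → 1: weight = 8, length = 1, mean = 8/1 ≈ 8.000
  cycle 0 → 1 → 0: weight = 8, length = 2, mean = 8/2 ≈ 4.000
  cycle 1 → 0 → 1: weight = 8, length = 2, mean = 8/2 ≈ 4.000
Minimum mean = 1.000, attained e.g. along the cycle 0 → 0 with weight 1 and length 1. So λ(A) = 1/1 = 1.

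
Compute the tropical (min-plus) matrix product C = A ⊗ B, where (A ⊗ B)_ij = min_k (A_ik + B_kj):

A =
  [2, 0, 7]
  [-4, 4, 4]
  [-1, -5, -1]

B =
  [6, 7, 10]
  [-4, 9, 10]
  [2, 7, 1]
A ⊗ B =
  [-4, 9, 8]
  [0, 3, 5]
  [-9, 4, 0]

Apply the min-plus product entry-by-entry:
  C[0][0] = min over k of (A[0][0] + B[0][0] = 2 + 6 = 8, A[0][1] + B[1][0] = 0 + -4 = -4, A[0][2] + B[2][0] = 7 + 2 = 9) = -4 (attained at k = 1)
  C[0][1] = min over k of (A[0][0] + B[0][1] = 2 + 7 = 9, A[0][1] + B[1][1] = 0 + 9 = 9, A[0][2] + B[2][1] = 7 + 7 = 14) = 9 (attained at k = 0)
  C[0][2] = min over k of (A[0][0] + B[0][2] = 2 + 10 = 12, A[0][1] + B[1][2] = 0 + 10 = 10, A[0][2] + B[2][2] = 7 + 1 = 8) = 8 (attained at k = 2)
  C[1][0] = min over k of (A[1][0] + B[0][0] = -4 + 6 = 2, A[1][1] + B[1][0] = 4 + -4 = 0, A[1][2] + B[2][0] = 4 + 2 = 6) = 0 (attained at k = 1)
  C[1][1] = min over k of (A[1][0] + B[0][1] = -4 + 7 = 3, A[1][1] + B[1][1] = 4 + 9 = 13, A[1][2] + B[2][1] = 4 + 7 = 11) = 3 (attained at k = 0)
  C[1][2] = min over k of (A[1][0] + B[0][2] = -4 + 10 = 6, A[1][1] + B[1][2] = 4 + 10 = 14, A[1][2] + B[2][2] = 4 + 1 = 5) = 5 (attained at k = 2)
  C[2][0] = min over k of (A[2][0] + B[0][0] = -1 + 6 = 5, A[2][1] + B[1][0] = -5 + -4 = -9, A[2][2] + B[2][0] = -1 + 2 = 1) = -9 (attained at k = 1)
  C[2][1] = min over k of (A[2][0] + B[0][1] = -1 + 7 = 6, A[2][1] + B[1][1] = -5 + 9 = 4, A[2][2] + B[2][1] = -1 + 7 = 6) = 4 (attained at k = 1)
  C[2][2] = min over k of (A[2][0] + B[0][2] = -1 + 10 = 9, A[2][1] + B[1][2] = -5 + 10 = 5, A[2][2] + B[2][2] = -1 + 1 = 0) = 0 (attained at k = 2)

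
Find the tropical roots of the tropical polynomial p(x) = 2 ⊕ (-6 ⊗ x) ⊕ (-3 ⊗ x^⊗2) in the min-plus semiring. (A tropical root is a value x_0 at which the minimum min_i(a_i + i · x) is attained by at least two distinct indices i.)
Roots: {-3, 8}

Each tropical root is a break point of the lower envelope of the lines y = a_i + i · x (there are 3 lines, with slopes 0, 1, ..., 2). Only the lines that attain the minimum somewhere contribute to roots; other lines are dominated. Here the surviving (envelope) indices are i = 2, i = 1, i = 0.
Intersections between consecutive envelope lines give the roots: for adjacent envelope indices i < j the intersection is x = (a_i − a_j) / (j − i). Reading off the sorted break points: {-3, 8}.
Verification: at each break x_0, at least two indices attain the minimum of min_i(a_i + i · x_0).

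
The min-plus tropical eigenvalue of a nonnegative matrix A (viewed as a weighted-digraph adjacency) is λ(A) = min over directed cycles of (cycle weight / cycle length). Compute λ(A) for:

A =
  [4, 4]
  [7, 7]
λ(A) = 4

Enumerate directed cycles and compute their means (weight / length). Sample:
  cycle 0 → 0: weight = 4, length = 1, mean = 4/1 ≈ 4.000
  cycle 1 → 1: weight = 7, length = 1, mean = 7/1 ≈ 7.000
  cycle 0 → 1 → 0: weight = 11, length = 2, mean = 11/2 ≈ 5.500
  cycle 1 → 0 → 1: weight = 11, length = 2, mean = 11/2 ≈ 5.500
Minimum mean = 4.000, attained e.g. along the cycle 0 → 0 with weight 4 and length 1. So λ(A) = 4/1 = 4.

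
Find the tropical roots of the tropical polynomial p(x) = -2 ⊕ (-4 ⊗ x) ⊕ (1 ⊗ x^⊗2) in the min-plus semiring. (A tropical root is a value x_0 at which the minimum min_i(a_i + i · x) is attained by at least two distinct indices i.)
Roots: {-5, 2}

Each tropical root is a break point of the lower envelope of the lines y = a_i + i · x (there are 3 lines, with slopes 0, 1, ..., 2). Only the lines that attain the minimum somewhere contribute to roots; other lines are dominated. Here the surviving (envelope) indices are i = 2, i = 1, i = 0.
Intersections between consecutive envelope lines give the roots: for adjacent envelope indices i < j the intersection is x = (a_i − a_j) / (j − i). Reading off the sorted break points: {-5, 2}.
Verification: at each break x_0, at least two indices attain the minimum of min_i(a_i + i · x_0).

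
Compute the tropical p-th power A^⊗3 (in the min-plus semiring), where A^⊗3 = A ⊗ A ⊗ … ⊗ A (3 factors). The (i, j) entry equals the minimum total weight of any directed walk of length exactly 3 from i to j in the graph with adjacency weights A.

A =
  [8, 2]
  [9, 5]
A^⊗3 =
  [16, 12]
  [19, 15]

Each entry (A^⊗3)_ij equals the minimum over all length-3 walks i = v_0 → v_1 → … → v_3 = j of Σ_t A[v_t][v_{t+1}]. For example, for (i, j) = (0, 1) we minimise over 4 possible intermediate vertex sequences; the minimum is 12, attained along the walk 0 → 1 → 1 → 1.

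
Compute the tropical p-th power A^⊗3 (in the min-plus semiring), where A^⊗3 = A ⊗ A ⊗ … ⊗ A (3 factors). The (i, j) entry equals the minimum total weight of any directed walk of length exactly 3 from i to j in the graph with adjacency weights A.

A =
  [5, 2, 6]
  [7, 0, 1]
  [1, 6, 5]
A^⊗3 =
  [4, 2, 3]
  [2, 0, 1]
  [8, 3, 4]

Each entry (A^⊗3)_ij equals the minimum over all length-3 walks i = v_0 → v_1 → … → v_3 = j of Σ_t A[v_t][v_{t+1}]. For example, for (i, j) = (0, 2) we minimise over 9 possible intermediate vertex sequences; the minimum is 3, attained along the walk 0 → 1 → 1 → 2.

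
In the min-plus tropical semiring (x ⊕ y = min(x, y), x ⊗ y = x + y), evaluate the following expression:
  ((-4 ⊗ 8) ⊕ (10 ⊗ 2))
((-4 ⊗ 8) ⊕ (10 ⊗ 2)) = 4

Expand innermost to outermost. Recall ⊕ takes the minimum of its arguments and ⊗ takes their sum. Working out the expression ((-4 ⊗ 8) ⊕ (10 ⊗ 2)) gives 4.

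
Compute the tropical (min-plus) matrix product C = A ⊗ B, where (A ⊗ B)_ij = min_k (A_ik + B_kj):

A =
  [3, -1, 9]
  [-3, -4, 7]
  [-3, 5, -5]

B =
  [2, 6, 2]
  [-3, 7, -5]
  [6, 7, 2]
A ⊗ B =
  [-4, 6, -6]
  [-7, 3, -9]
  [-1, 2, -3]

Apply the min-plus product entry-by-entry:
  C[0][0] = min over k of (A[0][0] + B[0][0] = 3 + 2 = 5, A[0][1] + B[1][0] = -1 + -3 = -4, A[0][2] + B[2][0] = 9 + 6 = 15) = -4 (attained at k = 1)
  C[0][1] = min over k of (A[0][0] + B[0][1] = 3 + 6 = 9, A[0][1] + B[1][1] = -1 + 7 = 6, A[0][2] + B[2][1] = 9 + 7 = 16) = 6 (attained at k = 1)
  C[0][2] = min over k of (A[0][0] + B[0][2] = 3 + 2 = 5, A[0][1] + B[1][2] = -1 + -5 = -6, A[0][2] + B[2][2] = 9 + 2 = 11) = -6 (attained at k = 1)
  C[1][0] = min over k of (A[1][0] + B[0][0] = -3 + 2 = -1, A[1][1] + B[1][0] = -4 + -3 = -7, A[1][2] + B[2][0] = 7 + 6 = 13) = -7 (attained at k = 1)
  C[1][1] = min over k of (A[1][0] + B[0][1] = -3 + 6 = 3, A[1][1] + B[1][1] = -4 + 7 = 3, A[1][2] + B[2][1] = 7 + 7 = 14) = 3 (attained at k = 0)
  C[1][2] = min over k of (A[1][0] + B[0][2] = -3 + 2 = -1, A[1][1] + B[1][2] = -4 + -5 = -9, A[1][2] + B[2][2] = 7 + 2 = 9) = -9 (attained at k = 1)
  C[2][0] = min over k of (A[2][0] + B[0][0] = -3 + 2 = -1, A[2][1] + B[1][0] = 5 + -3 = 2, A[2][2] + B[2][0] = -5 + 6 = 1) = -1 (attained at k = 0)
  C[2][1] = min over k of (A[2][0] + B[0][1] = -3 + 6 = 3, A[2][1] + B[1][1] = 5 + 7 = 12, A[2][2] + B[2][1] = -5 + 7 = 2) = 2 (attained at k = 2)
  C[2][2] = min over k of (A[2][0] + B[0][2] = -3 + 2 = -1, A[2][1] + B[1][2] = 5 + -5 = 0, A[2][2] + B[2][2] = -5 + 2 = -3) = -3 (attained at k = 2)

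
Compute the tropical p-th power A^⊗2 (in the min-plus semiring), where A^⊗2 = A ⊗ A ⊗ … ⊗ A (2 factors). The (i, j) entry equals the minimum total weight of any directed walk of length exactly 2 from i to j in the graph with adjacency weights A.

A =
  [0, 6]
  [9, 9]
A^⊗2 =
  [0, 6]
  [9, 15]

Each entry (A^⊗2)_ij equals the minimum over all length-2 walks i = v_0 → v_1 → … → v_2 = j of Σ_t A[v_t][v_{t+1}]. For example, for (i, j) = (0, 1) we minimise over 2 possible intermediate vertex sequences; the minimum is 6, attained along the walk 0 → 0 → 1.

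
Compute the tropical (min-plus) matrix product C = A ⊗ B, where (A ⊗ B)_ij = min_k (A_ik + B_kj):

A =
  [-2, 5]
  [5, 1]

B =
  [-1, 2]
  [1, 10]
A ⊗ B =
  [-3, 0]
  [2, 7]

Apply the min-plus product entry-by-entry:
  C[0][0] = min over k of (A[0][0] + B[0][0] = -2 + -1 = -3, A[0][1] + B[1][0] = 5 + 1 = 6) = -3 (attained at k = 0)
  C[0][1] = min over k of (A[0][0] + B[0][1] = -2 + 2 = 0, A[0][1] + B[1][1] = 5 + 10 = 15) = 0 (attained at k = 0)
  C[1][0] = min over k of (A[1][0] + B[0][0] = 5 + -1 = 4, A[1][1] + B[1][0] = 1 + 1 = 2) = 2 (attained at k = 1)
  C[1][1] = min over k of (A[1][0] + B[0][1] = 5 + 2 = 7, A[1][1] + B[1][1] = 1 + 10 = 11) = 7 (attained at k = 0)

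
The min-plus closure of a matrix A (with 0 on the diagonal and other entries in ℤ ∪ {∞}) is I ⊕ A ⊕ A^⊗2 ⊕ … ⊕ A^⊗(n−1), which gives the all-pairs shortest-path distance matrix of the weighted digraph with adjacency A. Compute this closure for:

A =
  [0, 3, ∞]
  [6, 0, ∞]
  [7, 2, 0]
Closure =
  [0, 3, ∞]
  [6, 0, ∞]
  [7, 2, 0]

This is the Floyd-Warshall all-pairs shortest-path computation. For each intermediate vertex k = 0, 1, …, 2, update dist[i][j] ← min(dist[i][j], dist[i][k] + dist[k][j]). The final matrix gives, for each (i, j), the minimum total weight of any directed path from i to j (possibly empty when i = j).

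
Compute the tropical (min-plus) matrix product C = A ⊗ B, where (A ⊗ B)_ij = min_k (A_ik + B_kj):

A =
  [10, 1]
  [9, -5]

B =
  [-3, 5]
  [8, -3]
A ⊗ B =
  [7, -2]
  [3, -8]

Apply the min-plus product entry-by-entry:
  C[0][0] = min over k of (A[0][0] + B[0][0] = 10 + -3 = 7, A[0][1] + B[1][0] = 1 + 8 = 9) = 7 (attained at k = 0)
  C[0][1] = min over k of (A[0][0] + B[0][1] = 10 + 5 = 15, A[0][1] + B[1][1] = 1 + -3 = -2) = -2 (attained at k = 1)
  C[1][0] = min over k of (A[1][0] + B[0][0] = 9 + -3 = 6, A[1][1] + B[1][0] = -5 + 8 = 3) = 3 (attained at k = 1)
  C[1][1] = min over k of (A[1][0] + B[0][1] = 9 + 5 = 14, A[1][1] + B[1][1] = -5 + -3 = -8) = -8 (attained at k = 1)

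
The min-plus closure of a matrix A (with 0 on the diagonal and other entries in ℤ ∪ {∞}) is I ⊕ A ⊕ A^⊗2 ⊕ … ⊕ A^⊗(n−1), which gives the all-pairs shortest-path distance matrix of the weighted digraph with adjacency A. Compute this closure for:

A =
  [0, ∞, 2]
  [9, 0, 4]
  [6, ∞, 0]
Closure =
  [0, ∞, 2]
  [9, 0, 4]
  [6, ∞, 0]

This is the Floyd-Warshall all-pairs shortest-path computation. For each intermediate vertex k = 0, 1, …, 2, update dist[i][j] ← min(dist[i][j], dist[i][k] + dist[k][j]). The final matrix gives, for each (i, j), the minimum total weight of any directed path from i to j (possibly empty when i = j).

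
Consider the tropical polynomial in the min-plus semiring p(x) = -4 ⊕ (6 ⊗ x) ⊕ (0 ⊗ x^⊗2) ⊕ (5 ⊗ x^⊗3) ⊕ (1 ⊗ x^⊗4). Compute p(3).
p(3) = -4

A tropical monomial a ⊗ x^⊗i evaluates to a + i · x. Evaluating each term at x = 3:
  Term 0 contributes -4 + 0 · 3 = -4
  Term 1 contributes 6 + 1 · 3 = 9
  Term 2 contributes 0 + 2 · 3 = 6
  Term 3 contributes 5 + 3 · 3 = 14
  Term 4 contributes 1 + 4 · 3 = 13
p(3) = ⊕ of these = min[-4, 9, 6, 14, 13] = -4.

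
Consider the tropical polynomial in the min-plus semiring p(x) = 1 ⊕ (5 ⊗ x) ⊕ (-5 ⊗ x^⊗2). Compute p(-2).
p(-2) = -9

A tropical monomial a ⊗ x^⊗i evaluates to a + i · x. Evaluating each term at x = -2:
  Term 0 contributes 1 + 0 · -2 = 1
  Term 1 contributes 5 + 1 · -2 = 3
  Term 2 contributes -5 + 2 · -2 = -9
p(-2) = ⊕ of these = min[1, 3, -9] = -9.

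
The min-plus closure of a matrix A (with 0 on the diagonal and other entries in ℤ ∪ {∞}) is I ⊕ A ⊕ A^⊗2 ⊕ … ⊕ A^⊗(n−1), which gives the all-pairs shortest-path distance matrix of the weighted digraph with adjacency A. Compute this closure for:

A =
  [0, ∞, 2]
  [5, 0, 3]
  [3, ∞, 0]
Closure =
  [0, ∞, 2]
  [5, 0, 3]
  [3, ∞, 0]

This is the Floyd-Warshall all-pairs shortest-path computation. For each intermediate vertex k = 0, 1, …, 2, update dist[i][j] ← min(dist[i][j], dist[i][k] + dist[k][j]). The final matrix gives, for each (i, j), the minimum total weight of any directed path from i to j (possibly empty when i = j).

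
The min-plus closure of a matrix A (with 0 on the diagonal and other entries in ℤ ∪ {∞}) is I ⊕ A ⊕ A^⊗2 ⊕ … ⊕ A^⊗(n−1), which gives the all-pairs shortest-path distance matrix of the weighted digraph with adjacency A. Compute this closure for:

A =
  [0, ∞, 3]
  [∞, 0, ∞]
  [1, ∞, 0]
Closure =
  [0, ∞, 3]
  [∞, 0, ∞]
  [1, ∞, 0]

This is the Floyd-Warshall all-pairs shortest-path computation. For each intermediate vertex k = 0, 1, …, 2, update dist[i][j] ← min(dist[i][j], dist[i][k] + dist[k][j]). The final matrix gives, for each (i, j), the minimum total weight of any directed path from i to j (possibly empty when i = j).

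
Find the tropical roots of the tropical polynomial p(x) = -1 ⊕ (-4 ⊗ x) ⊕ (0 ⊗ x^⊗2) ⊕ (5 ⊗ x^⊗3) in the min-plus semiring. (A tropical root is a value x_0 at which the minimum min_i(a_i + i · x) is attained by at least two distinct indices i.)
Roots: {-5, -4, 3}

Each tropical root is a break point of the lower envelope of the lines y = a_i + i · x (there are 4 lines, with slopes 0, 1, ..., 3). Only the lines that attain the minimum somewhere contribute to roots; other lines are dominated. Here the surviving (envelope) indices are i = 3, i = 2, i = 1, i = 0.
Intersections between consecutive envelope lines give the roots: for adjacent envelope indices i < j the intersection is x = (a_i − a_j) / (j − i). Reading off the sorted break points: {-5, -4, 3}.
Verification: at each break x_0, at least two indices attain the minimum of min_i(a_i + i · x_0).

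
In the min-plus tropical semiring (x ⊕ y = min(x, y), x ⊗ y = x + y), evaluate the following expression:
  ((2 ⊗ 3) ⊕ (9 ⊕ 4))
((2 ⊗ 3) ⊕ (9 ⊕ 4)) = 4

Expand innermost to outermost. Recall ⊕ takes the minimum of its arguments and ⊗ takes their sum. Working out the expression ((2 ⊗ 3) ⊕ (9 ⊕ 4)) gives 4.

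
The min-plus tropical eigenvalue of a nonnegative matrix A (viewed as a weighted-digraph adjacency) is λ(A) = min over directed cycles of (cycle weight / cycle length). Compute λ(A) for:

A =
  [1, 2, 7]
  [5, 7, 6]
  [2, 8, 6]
λ(A) = 1

Enumerate directed cycles and compute their means (weight / length). Sample:
  cycle 0 → 0: weight = 1, length = 1, mean = 1/1 ≈ 1.000
  cycle 1 → 1: weight = 7, length = 1, mean = 7/1 ≈ 7.000
  cycle 2 → 2: weight = 6, length = 1, mean = 6/1 ≈ 6.000
  cycle 0 → 1 → 0: weight = 7, length = 2, mean = 7/2 ≈ 3.500
  cycle 0 → 2 → 0: weight = 9, length = 2, mean = 9/2 ≈ 4.500
  cycle 1 → 0 → 1: weight = 7, length = 2, mean = 7/2 ≈ 3.500
Minimum mean = 1.000, attained e.g. along the cycle 0 → 0 with weight 1 and length 1. So λ(A) = 1/1 = 1.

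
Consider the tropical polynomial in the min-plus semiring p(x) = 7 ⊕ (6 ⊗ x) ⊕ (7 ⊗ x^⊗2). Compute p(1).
p(1) = 7

A tropical monomial a ⊗ x^⊗i evaluates to a + i · x. Evaluating each term at x = 1:
  Term 0 contributes 7 + 0 · 1 = 7
  Term 1 contributes 6 + 1 · 1 = 7
  Term 2 contributes 7 + 2 · 1 = 9
p(1) = ⊕ of these = min[7, 7, 9] = 7.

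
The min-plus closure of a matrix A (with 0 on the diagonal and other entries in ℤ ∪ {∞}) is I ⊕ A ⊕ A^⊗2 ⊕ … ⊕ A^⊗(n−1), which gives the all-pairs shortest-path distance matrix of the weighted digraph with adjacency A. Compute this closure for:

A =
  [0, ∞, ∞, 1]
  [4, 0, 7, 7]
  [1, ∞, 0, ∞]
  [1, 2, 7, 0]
Closure =
  [0, 3, 8, 1]
  [4, 0, 7, 5]
  [1, 4, 0, 2]
  [1, 2, 7, 0]

This is the Floyd-Warshall all-pairs shortest-path computation. For each intermediate vertex k = 0, 1, …, 3, update dist[i][j] ← min(dist[i][j], dist[i][k] + dist[k][j]). The final matrix gives, for each (i, j), the minimum total weight of any directed path from i to j (possibly empty when i = j).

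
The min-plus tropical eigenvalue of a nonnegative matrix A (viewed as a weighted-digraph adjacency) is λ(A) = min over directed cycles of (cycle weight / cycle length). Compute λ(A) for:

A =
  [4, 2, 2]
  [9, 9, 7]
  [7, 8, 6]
λ(A) = 4

Enumerate directed cycles and compute their means (weight / length). Sample:
  cycle 0 → 0: weight = 4, length = 1, mean = 4/1 ≈ 4.000
  cycle 1 → 1: weight = 9, length = 1, mean = 9/1 ≈ 9.000
  cycle 2 → 2: weight = 6, length = 1, mean = 6/1 ≈ 6.000
  cycle 0 → 1 → 0: weight = 11, length = 2, mean = 11/2 ≈ 5.500
  cycle 0 → 2 → 0: weight = 9, length = 2, mean = 9/2 ≈ 4.500
  cycle 1 → 0 → 1: weight = 11, length = 2, mean = 11/2 ≈ 5.500
Minimum mean = 4.000, attained e.g. along the cycle 0 → 0 with weight 4 and length 1. So λ(A) = 4/1 = 4.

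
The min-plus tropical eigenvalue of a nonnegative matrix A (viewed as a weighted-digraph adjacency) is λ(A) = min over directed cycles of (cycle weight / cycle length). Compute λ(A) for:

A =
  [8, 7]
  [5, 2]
λ(A) = 2

Enumerate directed cycles and compute their means (weight / length). Sample:
  cycle 0 → 0: weight = 8, length = 1, mean = 8/1 ≈ 8.000
  cycle 1 → 1: weight = 2, length = 1, mean = 2/1 ≈ 2.000
  cycle 0 → 1 → 0: weight = 12, length = 2, mean = 12/2 ≈ 6.000
  cycle 1 → 0 → 1: weight = 12, length = 2, mean = 12/2 ≈ 6.000
Minimum mean = 2.000, attained e.g. along the cycle 1 → 1 with weight 2 and length 1. So λ(A) = 2/1 = 2.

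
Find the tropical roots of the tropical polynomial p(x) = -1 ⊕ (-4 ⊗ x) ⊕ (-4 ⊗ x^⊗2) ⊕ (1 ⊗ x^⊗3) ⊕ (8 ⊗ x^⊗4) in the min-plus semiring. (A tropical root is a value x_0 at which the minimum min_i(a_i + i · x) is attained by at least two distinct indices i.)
Roots: {-7, -5, 0, 3}

Each tropical root is a break point of the lower envelope of the lines y = a_i + i · x (there are 5 lines, with slopes 0, 1, ..., 4). Only the lines that attain the minimum somewhere contribute to roots; other lines are dominated. Here the surviving (envelope) indices are i = 4, i = 3, i = 2, i = 1, i = 0.
Intersections between consecutive envelope lines give the roots: for adjacent envelope indices i < j the intersection is x = (a_i − a_j) / (j − i). Reading off the sorted break points: {-7, -5, 0, 3}.
Verification: at each break x_0, at least two indices attain the minimum of min_i(a_i + i · x_0).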